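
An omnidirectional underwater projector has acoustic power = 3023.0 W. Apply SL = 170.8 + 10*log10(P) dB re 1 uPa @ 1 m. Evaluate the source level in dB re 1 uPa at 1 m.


SL = 170.8 + 10*log10(3023.0) = 170.8 + 34.8 = 205.6

205.6 dB


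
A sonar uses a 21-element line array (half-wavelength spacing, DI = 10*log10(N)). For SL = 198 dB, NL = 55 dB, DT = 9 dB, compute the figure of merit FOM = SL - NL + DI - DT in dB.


Step 1: DI = 10*log10(21) = 13.22 dB
Step 2: FOM = SL - NL + DI - DT = 198 - 55 + 13.22 - 9 = 147.22

147.22 dB


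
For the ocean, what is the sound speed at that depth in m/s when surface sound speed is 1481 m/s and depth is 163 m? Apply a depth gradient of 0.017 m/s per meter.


c = 1481 + 0.017 * 163 = 1483.771

1483.771 m/s


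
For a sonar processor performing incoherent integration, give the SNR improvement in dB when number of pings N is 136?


Gain = 5*log10(136) = 10.67

10.67 dB


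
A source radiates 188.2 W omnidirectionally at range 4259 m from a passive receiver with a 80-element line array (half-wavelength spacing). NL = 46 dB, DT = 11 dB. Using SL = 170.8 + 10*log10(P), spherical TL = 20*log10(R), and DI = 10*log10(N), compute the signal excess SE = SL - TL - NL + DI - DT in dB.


82.99 dB


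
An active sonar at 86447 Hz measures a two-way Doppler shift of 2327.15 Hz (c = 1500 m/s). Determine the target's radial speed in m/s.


From fd = 2*f*v/c, v = c*fd/(2*f) = 1500 * 2327.15 / (2*86447) = 20.19

20.19 m/s


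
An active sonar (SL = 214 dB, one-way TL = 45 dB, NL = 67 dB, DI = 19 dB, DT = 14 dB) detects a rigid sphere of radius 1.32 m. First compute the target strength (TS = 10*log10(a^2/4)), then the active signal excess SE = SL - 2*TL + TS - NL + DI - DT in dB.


Step 1: TS = 10*log10(1.32^2/4) = -3.61 dB
Step 2: SE = SL - 2*TL + TS - NL + DI - DT = 214 - 2*45 + (-3.61) - 67 + 19 - 14 = 58.39

58.39 dB


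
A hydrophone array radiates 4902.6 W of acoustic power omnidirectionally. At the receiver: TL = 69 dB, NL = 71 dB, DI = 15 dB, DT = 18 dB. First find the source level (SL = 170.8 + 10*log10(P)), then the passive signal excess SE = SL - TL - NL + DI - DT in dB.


Step 1: SL = 170.8 + 10*log10(4902.6) = 207.7 dB
Step 2: SE = SL - TL - NL + DI - DT = 207.7 - 69 - 71 + 15 - 18 = 64.7

64.7 dB


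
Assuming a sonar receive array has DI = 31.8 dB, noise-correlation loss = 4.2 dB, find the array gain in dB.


AG = DI - L_corr = 31.8 - 4.2 = 27.6

27.6 dB


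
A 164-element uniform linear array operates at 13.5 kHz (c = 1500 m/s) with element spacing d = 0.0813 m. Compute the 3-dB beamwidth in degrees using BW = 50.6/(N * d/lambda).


Step 1: lambda = 1500/13500 = 0.11111 m
Step 2: d/lambda = 0.0813/0.11111 = 0.7317
Step 3: BW = 50.6/(N * d/lambda) = 50.6/(164 * 0.7317) = 0.42

0.42 deg


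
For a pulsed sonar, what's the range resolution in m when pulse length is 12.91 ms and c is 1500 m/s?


9.6825 m


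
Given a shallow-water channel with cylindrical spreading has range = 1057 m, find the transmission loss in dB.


TL = 10*log10(1057) = 30.24

30.24 dB


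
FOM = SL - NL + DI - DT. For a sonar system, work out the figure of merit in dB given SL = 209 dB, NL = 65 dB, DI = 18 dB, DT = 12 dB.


FOM = SL - NL + DI - DT = 209 - 65 + 18 - 12 = 150

150 dB


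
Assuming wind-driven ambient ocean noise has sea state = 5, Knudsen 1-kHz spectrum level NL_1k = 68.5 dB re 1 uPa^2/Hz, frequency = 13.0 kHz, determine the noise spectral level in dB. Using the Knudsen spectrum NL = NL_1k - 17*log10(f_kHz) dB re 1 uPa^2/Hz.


NL = NL_1k - 17*log10(f_kHz) = 68.5 - 17*log10(13.0) = 68.5 - (18.94) = 49.56

49.56 dB


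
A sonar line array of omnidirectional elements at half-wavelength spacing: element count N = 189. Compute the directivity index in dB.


DI = 10*log10(189) = 22.76

22.76 dB


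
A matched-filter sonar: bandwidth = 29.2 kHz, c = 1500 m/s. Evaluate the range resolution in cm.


2.57 cm


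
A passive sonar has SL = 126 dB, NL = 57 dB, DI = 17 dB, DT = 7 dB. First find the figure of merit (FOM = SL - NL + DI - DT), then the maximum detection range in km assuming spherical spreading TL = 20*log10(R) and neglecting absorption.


Step 1: FOM = SL - NL + DI - DT = 126 - 57 + 17 - 7 = 79 dB
Step 2: at max range FOM = TL = 20*log10(R), so R = 10^(79/20) = 8912.51 m = 8.91 km

8.91 km


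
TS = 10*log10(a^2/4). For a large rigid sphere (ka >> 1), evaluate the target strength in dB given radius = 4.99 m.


TS = 10*log10(4.99^2 / 4) = 10*log10(6.225025) = 7.94

7.94 dB


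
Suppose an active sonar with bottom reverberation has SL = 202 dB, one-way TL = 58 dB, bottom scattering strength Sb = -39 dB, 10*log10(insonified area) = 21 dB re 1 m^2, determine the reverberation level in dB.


RL = SL - 2*TL + Sb + 10*log10(A) = 202 - 2*58 + (-39) + 21 = 68

68 dB


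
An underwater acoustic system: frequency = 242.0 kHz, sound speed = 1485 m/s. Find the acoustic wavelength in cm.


0.61 cm


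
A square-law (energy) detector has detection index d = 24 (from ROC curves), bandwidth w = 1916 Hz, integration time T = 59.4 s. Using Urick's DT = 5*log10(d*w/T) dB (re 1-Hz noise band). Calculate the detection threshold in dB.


DT = 5*log10(d*w/T) = 5*log10(24 * 1916 / 59.4) = 5*log10(774.14) = 14.44

14.44 dB


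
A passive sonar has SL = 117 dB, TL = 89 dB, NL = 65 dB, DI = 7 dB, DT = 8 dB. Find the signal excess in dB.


SE = SL - TL - NL + DI - DT = 117 - 89 - 65 + 7 - 8 = -38

-38 dB


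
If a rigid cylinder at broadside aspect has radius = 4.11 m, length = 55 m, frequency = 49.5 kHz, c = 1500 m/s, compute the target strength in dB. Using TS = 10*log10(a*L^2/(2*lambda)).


lambda = 1500/49500 = 0.0303 m
TS = 10*log10(4.11*55^2/(2*0.0303)) = 53.12

53.12 dB


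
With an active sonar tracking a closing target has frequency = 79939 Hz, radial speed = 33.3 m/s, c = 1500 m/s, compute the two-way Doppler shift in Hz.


fd = 2*f*v/c = 2 * 79939 * 33.3 / 1500 = 3549.29

3549.29 Hz


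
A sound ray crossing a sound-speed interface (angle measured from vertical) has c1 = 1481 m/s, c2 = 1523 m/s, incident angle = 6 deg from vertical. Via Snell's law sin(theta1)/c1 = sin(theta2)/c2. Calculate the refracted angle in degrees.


6.17 deg


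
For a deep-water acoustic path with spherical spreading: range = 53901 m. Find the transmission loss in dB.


94.63 dB


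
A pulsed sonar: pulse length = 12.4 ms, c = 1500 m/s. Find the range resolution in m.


dR = c*tau/2 = 1500 * 12.4e-3 / 2 = 9.3

9.3 m


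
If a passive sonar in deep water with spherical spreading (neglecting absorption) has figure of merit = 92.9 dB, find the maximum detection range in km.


At max range FOM = TL, so 20*log10(R) = 92.9
R = 10^(92.9/20) = 44157.04 m = 44.16 km

44.16 km


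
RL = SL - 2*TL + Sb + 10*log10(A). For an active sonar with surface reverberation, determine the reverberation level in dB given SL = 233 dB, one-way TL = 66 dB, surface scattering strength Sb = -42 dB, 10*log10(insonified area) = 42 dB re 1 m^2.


101 dB


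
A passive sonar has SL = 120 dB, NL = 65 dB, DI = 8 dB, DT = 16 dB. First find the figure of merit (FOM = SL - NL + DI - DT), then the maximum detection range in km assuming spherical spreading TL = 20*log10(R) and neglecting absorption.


Step 1: FOM = SL - NL + DI - DT = 120 - 65 + 8 - 16 = 47 dB
Step 2: at max range FOM = TL = 20*log10(R), so R = 10^(47/20) = 223.87 m = 0.22 km

0.22 km


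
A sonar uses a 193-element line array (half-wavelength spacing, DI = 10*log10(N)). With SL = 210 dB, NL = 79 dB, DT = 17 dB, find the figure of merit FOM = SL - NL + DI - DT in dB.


Step 1: DI = 10*log10(193) = 22.86 dB
Step 2: FOM = SL - NL + DI - DT = 210 - 79 + 22.86 - 17 = 136.86

136.86 dB


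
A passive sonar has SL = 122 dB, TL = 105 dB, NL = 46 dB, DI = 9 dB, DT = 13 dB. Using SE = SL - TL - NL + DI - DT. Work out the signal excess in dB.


SE = SL - TL - NL + DI - DT = 122 - 105 - 46 + 9 - 13 = -33

-33 dB


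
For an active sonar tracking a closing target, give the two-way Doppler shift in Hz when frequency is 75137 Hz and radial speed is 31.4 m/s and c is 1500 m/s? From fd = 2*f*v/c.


fd = 2*f*v/c = 2 * 75137 * 31.4 / 1500 = 3145.74

3145.74 Hz


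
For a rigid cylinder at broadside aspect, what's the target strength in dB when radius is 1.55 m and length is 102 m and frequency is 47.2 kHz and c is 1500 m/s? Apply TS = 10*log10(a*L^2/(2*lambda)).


lambda = 1500/47200 = 0.03178 m
TS = 10*log10(1.55*102^2/(2*0.03178)) = 54.04

54.04 dB


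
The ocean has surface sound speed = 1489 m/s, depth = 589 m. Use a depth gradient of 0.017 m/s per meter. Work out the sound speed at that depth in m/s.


c = 1489 + 0.017 * 589 = 1499.013

1499.013 m/s


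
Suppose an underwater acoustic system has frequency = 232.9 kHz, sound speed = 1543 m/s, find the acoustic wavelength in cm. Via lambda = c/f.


lambda = c/f = 1543 / 232900 = 0.0066 m = 0.66 cm

0.66 cm


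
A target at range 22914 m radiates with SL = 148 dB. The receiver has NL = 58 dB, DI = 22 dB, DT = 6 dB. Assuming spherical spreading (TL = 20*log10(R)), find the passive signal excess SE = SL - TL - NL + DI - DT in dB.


18.8 dB


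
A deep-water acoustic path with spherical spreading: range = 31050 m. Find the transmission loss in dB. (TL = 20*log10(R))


89.84 dB


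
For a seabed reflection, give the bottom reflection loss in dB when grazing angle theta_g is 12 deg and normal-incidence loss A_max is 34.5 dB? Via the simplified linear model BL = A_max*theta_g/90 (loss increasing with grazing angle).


BL = A_max * theta_g / 90 = 34.5 * 12 / 90 = 4.6

4.6 dB


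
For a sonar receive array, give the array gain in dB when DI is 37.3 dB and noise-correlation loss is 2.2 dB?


35.1 dB


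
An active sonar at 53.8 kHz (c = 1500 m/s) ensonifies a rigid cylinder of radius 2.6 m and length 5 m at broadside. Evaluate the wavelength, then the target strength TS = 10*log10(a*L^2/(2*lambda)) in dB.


Step 1: lambda = c/f = 1500/53800 = 0.02788 m
Step 2: TS = 10*log10(a*L^2/(2*lambda)) = 10*log10(2.6*5^2/(2*0.02788)) = 30.67

30.67 dB


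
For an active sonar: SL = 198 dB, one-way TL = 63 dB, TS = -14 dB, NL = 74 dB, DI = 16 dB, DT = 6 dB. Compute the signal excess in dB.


SE = SL - 2*TL + TS - NL + DI - DT = 198 - 2*63 + (-14) - 74 + 16 - 6 = -6

-6 dB


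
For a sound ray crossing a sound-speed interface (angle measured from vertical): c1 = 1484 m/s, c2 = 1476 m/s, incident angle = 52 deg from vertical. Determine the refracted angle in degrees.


sin(theta2) = (c2/c1)*sin(theta1) = (1476/1484)*sin(52 deg) = 0.78376
theta2 = arcsin(0.78376) = 51.61

51.61 deg


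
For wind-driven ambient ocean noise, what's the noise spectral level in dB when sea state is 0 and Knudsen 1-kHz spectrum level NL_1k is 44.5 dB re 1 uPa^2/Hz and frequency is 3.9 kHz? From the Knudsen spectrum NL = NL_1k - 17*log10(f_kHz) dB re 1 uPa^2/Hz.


NL = NL_1k - 17*log10(f_kHz) = 44.5 - 17*log10(3.9) = 44.5 - (10.05) = 34.45

34.45 dB


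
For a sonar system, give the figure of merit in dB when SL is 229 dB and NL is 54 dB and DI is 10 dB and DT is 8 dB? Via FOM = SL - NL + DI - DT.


FOM = SL - NL + DI - DT = 229 - 54 + 10 - 8 = 177

177 dB


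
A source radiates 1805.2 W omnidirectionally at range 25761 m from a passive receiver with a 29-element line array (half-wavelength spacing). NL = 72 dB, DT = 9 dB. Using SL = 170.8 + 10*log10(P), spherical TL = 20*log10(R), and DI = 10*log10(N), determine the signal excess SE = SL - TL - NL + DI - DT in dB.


48.77 dB


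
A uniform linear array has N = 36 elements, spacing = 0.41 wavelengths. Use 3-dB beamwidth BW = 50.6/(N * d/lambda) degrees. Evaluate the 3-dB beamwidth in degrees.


BW = 50.6 / (36 * 0.41) = 50.6 / 14.76 = 3.43

3.43 deg


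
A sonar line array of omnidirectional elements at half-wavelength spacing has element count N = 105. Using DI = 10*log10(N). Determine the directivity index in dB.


DI = 10*log10(105) = 20.21

20.21 dB


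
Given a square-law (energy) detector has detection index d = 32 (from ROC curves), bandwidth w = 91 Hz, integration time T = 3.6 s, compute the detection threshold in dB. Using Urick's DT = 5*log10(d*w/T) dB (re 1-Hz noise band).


DT = 5*log10(d*w/T) = 5*log10(32 * 91 / 3.6) = 5*log10(808.89) = 14.54

14.54 dB


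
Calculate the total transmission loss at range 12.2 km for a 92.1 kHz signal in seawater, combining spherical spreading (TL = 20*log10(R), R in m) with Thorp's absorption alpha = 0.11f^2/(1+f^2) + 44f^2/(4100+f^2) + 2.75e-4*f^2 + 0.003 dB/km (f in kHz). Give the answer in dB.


Step 1 (Thorp): alpha = 0.11*8482.41/(1+8482.41) + 44*8482.41/(4100+8482.41) + 2.75e-4*8482.41 + 0.003 = 32.1082 dB/km
Step 2: TL_spread = 20*log10(12200) = 81.73 dB
Step 3: TL_abs = alpha*R = 32.1082 * 12.2 = 391.72 dB
Step 4: TL_total = 81.73 + 391.72 = 473.45

473.45 dB


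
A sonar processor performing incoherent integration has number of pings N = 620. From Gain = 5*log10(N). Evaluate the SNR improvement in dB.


Gain = 5*log10(620) = 13.96

13.96 dB


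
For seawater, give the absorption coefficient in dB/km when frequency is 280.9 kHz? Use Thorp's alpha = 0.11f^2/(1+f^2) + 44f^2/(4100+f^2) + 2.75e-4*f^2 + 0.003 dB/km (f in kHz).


63.638 dB/km


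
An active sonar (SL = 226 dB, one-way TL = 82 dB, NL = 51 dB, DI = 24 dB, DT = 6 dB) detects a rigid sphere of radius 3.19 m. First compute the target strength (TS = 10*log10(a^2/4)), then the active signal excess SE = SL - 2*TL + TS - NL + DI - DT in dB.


Step 1: TS = 10*log10(3.19^2/4) = 4.06 dB
Step 2: SE = SL - 2*TL + TS - NL + DI - DT = 226 - 2*82 + (4.06) - 51 + 24 - 6 = 33.06

33.06 dB


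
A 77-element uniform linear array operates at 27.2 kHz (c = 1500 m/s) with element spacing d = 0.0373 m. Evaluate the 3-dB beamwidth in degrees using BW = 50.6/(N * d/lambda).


Step 1: lambda = 1500/27200 = 0.05515 m
Step 2: d/lambda = 0.0373/0.05515 = 0.6763
Step 3: BW = 50.6/(N * d/lambda) = 50.6/(77 * 0.6763) = 0.97

0.97 deg


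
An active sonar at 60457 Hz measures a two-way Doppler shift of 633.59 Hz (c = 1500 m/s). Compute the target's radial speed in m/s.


7.86 m/s


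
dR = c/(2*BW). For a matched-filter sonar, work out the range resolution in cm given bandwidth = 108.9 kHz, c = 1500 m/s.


0.69 cm


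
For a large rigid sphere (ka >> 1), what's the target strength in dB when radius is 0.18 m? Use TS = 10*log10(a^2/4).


-20.92 dB


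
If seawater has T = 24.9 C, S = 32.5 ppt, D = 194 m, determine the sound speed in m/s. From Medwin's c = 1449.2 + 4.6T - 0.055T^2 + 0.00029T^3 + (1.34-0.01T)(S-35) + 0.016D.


c = 1449.2 + 4.6*24.9 - 0.055*24.9^2 + 0.00029*24.9^3 + (1.34 - 0.01*24.9)*(32.5 - 35) + 0.016*194 = 1534.49

1534.49 m/s


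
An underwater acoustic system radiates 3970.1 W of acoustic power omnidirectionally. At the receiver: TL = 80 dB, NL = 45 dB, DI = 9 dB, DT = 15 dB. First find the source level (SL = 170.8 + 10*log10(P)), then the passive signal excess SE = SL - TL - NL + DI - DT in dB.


Step 1: SL = 170.8 + 10*log10(3970.1) = 206.79 dB
Step 2: SE = SL - TL - NL + DI - DT = 206.79 - 80 - 45 + 9 - 15 = 75.79

75.79 dB


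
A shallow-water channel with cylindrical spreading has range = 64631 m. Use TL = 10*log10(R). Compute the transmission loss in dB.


TL = 10*log10(64631) = 48.1

48.1 dB


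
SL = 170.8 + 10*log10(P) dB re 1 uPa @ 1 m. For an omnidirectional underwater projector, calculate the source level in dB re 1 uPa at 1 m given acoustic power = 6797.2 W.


SL = 170.8 + 10*log10(6797.2) = 170.8 + 38.32 = 209.12

209.12 dB


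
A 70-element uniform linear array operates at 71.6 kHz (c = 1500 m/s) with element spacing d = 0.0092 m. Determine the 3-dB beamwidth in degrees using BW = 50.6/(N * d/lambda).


Step 1: lambda = 1500/71600 = 0.02095 m
Step 2: d/lambda = 0.0092/0.02095 = 0.4391
Step 3: BW = 50.6/(N * d/lambda) = 50.6/(70 * 0.4391) = 1.65

1.65 deg


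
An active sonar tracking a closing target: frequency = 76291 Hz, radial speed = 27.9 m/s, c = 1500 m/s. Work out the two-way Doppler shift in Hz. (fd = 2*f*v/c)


fd = 2*f*v/c = 2 * 76291 * 27.9 / 1500 = 2838.03

2838.03 Hz


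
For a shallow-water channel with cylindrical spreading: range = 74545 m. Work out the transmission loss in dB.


TL = 10*log10(74545) = 48.72

48.72 dB


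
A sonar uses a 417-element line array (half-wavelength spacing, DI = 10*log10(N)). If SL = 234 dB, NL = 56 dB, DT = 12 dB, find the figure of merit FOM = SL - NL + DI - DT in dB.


192.2 dB


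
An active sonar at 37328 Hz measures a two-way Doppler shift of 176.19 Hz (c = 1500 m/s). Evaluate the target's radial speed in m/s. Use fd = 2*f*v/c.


3.54 m/s


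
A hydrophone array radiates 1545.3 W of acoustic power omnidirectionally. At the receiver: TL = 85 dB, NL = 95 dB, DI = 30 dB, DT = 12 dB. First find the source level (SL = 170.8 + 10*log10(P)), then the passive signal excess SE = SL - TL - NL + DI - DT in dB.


Step 1: SL = 170.8 + 10*log10(1545.3) = 202.69 dB
Step 2: SE = SL - TL - NL + DI - DT = 202.69 - 85 - 95 + 30 - 12 = 40.69

40.69 dB


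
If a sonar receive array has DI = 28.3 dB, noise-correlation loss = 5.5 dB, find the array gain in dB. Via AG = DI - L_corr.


22.8 dB


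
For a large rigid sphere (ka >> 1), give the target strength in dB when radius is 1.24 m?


TS = 10*log10(1.24^2 / 4) = 10*log10(0.3844) = -4.15

-4.15 dB


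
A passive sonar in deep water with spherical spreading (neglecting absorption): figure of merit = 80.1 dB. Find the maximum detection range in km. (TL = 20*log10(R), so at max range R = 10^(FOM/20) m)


10.12 km


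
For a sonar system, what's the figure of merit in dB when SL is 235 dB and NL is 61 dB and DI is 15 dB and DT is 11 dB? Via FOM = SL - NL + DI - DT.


178 dB


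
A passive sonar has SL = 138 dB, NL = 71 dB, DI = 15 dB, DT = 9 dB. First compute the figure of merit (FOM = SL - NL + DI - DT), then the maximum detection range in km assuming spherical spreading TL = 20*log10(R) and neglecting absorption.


Step 1: FOM = SL - NL + DI - DT = 138 - 71 + 15 - 9 = 73 dB
Step 2: at max range FOM = TL = 20*log10(R), so R = 10^(73/20) = 4466.84 m = 4.47 km

4.47 km


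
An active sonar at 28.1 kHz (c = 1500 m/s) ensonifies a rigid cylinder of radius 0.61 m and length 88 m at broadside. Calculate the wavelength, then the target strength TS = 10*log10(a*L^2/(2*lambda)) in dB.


Step 1: lambda = c/f = 1500/28100 = 0.05338 m
Step 2: TS = 10*log10(a*L^2/(2*lambda)) = 10*log10(0.61*88^2/(2*0.05338)) = 46.46

46.46 dB


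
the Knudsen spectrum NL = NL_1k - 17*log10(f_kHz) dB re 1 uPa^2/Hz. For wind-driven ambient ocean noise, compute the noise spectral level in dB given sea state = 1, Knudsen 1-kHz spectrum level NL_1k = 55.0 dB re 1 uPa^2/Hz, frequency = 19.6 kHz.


33.03 dB


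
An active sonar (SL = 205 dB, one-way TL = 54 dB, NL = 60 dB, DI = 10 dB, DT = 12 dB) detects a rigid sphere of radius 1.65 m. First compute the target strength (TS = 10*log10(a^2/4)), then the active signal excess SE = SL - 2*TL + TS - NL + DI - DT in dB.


Step 1: TS = 10*log10(1.65^2/4) = -1.67 dB
Step 2: SE = SL - 2*TL + TS - NL + DI - DT = 205 - 2*54 + (-1.67) - 60 + 10 - 12 = 33.33

33.33 dB


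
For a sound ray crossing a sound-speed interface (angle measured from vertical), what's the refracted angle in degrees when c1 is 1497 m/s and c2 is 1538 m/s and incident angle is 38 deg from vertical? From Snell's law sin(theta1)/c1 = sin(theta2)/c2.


sin(theta2) = (c2/c1)*sin(theta1) = (1538/1497)*sin(38 deg) = 0.63252
theta2 = arcsin(0.63252) = 39.24

39.24 deg


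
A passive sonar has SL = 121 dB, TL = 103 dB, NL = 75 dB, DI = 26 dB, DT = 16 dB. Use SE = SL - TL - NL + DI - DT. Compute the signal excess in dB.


SE = SL - TL - NL + DI - DT = 121 - 103 - 75 + 26 - 16 = -47

-47 dB


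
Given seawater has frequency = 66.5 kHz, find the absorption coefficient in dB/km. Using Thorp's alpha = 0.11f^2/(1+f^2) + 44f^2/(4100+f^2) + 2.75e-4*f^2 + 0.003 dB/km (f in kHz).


f^2 = 4422.25
alpha = 0.11*4422.25/(1+4422.25) + 44*4422.25/(4100+4422.25) + 2.75e-4*4422.25 + 0.003 = 24.161

24.161 dB/km


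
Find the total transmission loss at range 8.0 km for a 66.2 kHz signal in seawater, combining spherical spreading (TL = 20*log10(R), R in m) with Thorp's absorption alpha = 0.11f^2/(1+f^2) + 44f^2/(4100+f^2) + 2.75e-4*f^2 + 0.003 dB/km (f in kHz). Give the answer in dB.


Step 1 (Thorp): alpha = 0.11*4382.44/(1+4382.44) + 44*4382.44/(4100+4382.44) + 2.75e-4*4382.44 + 0.003 = 24.0507 dB/km
Step 2: TL_spread = 20*log10(8000) = 78.06 dB
Step 3: TL_abs = alpha*R = 24.0507 * 8.0 = 192.41 dB
Step 4: TL_total = 78.06 + 192.41 = 270.47

270.47 dB


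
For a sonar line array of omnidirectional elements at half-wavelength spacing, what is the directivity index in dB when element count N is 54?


17.32 dB


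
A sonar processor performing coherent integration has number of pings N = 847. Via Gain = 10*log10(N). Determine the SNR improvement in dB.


Gain = 10*log10(847) = 29.28

29.28 dB


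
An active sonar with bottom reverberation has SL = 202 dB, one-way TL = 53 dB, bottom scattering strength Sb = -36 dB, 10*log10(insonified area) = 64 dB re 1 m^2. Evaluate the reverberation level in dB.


RL = SL - 2*TL + Sb + 10*log10(A) = 202 - 2*53 + (-36) + 64 = 124

124 dB


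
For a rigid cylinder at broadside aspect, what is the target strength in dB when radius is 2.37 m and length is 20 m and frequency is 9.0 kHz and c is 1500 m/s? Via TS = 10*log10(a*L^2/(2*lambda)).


lambda = 1500/9000 = 0.16667 m
TS = 10*log10(2.37*20^2/(2*0.16667)) = 34.54

34.54 dB


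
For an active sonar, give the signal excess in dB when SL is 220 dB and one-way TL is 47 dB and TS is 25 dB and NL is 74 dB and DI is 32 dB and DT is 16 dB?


93 dB


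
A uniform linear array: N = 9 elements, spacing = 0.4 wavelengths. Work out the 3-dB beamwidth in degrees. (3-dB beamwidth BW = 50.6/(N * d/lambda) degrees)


BW = 50.6 / (9 * 0.4) = 50.6 / 3.6 = 14.06

14.06 deg


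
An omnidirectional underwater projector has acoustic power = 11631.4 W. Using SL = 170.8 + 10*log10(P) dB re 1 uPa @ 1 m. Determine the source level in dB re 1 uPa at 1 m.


211.46 dB


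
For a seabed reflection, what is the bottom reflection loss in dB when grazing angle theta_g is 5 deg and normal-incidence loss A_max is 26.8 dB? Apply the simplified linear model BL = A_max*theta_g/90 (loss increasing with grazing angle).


BL = A_max * theta_g / 90 = 26.8 * 5 / 90 = 1.49

1.49 dB


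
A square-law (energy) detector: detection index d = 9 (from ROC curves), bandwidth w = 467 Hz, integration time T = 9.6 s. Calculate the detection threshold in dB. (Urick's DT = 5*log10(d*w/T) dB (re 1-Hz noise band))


DT = 5*log10(d*w/T) = 5*log10(9 * 467 / 9.6) = 5*log10(437.81) = 13.21

13.21 dB


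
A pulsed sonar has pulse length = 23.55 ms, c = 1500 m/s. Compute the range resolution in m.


17.6625 m


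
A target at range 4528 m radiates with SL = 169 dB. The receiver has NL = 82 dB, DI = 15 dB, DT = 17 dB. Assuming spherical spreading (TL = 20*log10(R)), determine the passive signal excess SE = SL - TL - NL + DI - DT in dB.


11.88 dB


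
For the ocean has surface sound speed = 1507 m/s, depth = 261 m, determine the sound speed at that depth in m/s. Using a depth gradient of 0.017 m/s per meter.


c = 1507 + 0.017 * 261 = 1511.437

1511.437 m/s


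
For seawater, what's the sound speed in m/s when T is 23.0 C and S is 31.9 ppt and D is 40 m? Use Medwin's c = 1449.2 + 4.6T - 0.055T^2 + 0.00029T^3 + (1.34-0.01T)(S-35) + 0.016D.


c = 1449.2 + 4.6*23.0 - 0.055*23.0^2 + 0.00029*23.0^3 + (1.34 - 0.01*23.0)*(31.9 - 35) + 0.016*40 = 1526.63

1526.63 m/s


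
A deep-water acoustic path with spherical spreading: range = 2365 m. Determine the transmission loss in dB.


67.48 dB


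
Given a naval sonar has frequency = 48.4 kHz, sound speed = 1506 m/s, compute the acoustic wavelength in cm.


lambda = c/f = 1506 / 48400 = 0.0311 m = 3.11 cm

3.11 cm


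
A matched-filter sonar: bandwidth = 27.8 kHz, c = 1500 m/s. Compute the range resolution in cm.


2.7 cm


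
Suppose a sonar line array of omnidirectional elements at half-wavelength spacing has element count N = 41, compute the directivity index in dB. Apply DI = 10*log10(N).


DI = 10*log10(41) = 16.13

16.13 dB


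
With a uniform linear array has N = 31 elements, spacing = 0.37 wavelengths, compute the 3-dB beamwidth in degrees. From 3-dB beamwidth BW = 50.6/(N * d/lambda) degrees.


4.41 deg


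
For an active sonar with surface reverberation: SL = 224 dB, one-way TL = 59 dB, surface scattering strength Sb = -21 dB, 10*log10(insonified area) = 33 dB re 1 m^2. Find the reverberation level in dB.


RL = SL - 2*TL + Sb + 10*log10(A) = 224 - 2*59 + (-21) + 33 = 118

118 dB


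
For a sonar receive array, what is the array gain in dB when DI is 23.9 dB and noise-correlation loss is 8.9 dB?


AG = DI - L_corr = 23.9 - 8.9 = 15.0

15.0 dB


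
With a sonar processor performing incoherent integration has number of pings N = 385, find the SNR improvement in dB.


Gain = 5*log10(385) = 12.93

12.93 dB


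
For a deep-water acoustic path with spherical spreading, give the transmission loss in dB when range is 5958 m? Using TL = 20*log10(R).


75.5 dB


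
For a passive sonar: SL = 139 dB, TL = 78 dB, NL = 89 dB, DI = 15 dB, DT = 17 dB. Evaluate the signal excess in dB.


SE = SL - TL - NL + DI - DT = 139 - 78 - 89 + 15 - 17 = -30

-30 dB


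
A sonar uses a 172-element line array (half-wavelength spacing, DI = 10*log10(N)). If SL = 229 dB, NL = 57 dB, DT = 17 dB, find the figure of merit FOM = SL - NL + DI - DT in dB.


Step 1: DI = 10*log10(172) = 22.36 dB
Step 2: FOM = SL - NL + DI - DT = 229 - 57 + 22.36 - 17 = 177.36

177.36 dB


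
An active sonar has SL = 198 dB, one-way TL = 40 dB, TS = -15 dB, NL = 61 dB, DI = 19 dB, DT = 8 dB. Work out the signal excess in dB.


SE = SL - 2*TL + TS - NL + DI - DT = 198 - 2*40 + (-15) - 61 + 19 - 8 = 53

53 dB


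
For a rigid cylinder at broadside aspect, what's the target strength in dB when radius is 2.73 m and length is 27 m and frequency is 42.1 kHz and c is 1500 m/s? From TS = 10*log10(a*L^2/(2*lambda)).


lambda = 1500/42100 = 0.03563 m
TS = 10*log10(2.73*27^2/(2*0.03563)) = 44.46

44.46 dB


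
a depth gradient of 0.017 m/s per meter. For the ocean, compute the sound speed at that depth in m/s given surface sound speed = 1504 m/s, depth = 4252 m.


c = 1504 + 0.017 * 4252 = 1576.284

1576.284 m/s


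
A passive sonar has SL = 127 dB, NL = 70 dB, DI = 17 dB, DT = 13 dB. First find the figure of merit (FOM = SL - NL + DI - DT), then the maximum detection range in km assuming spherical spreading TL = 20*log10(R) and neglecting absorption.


Step 1: FOM = SL - NL + DI - DT = 127 - 70 + 17 - 13 = 61 dB
Step 2: at max range FOM = TL = 20*log10(R), so R = 10^(61/20) = 1122.02 m = 1.12 km

1.12 km


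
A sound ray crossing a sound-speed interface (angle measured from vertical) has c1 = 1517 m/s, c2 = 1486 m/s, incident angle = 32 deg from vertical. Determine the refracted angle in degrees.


sin(theta2) = (c2/c1)*sin(theta1) = (1486/1517)*sin(32 deg) = 0.51909
theta2 = arcsin(0.51909) = 31.27

31.27 deg


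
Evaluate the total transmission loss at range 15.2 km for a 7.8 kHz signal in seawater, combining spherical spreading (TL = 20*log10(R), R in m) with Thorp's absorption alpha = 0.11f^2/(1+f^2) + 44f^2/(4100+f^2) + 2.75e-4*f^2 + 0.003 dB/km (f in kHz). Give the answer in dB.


Step 1 (Thorp): alpha = 0.11*60.84/(1+60.84) + 44*60.84/(4100+60.84) + 2.75e-4*60.84 + 0.003 = 0.7713 dB/km
Step 2: TL_spread = 20*log10(15200) = 83.64 dB
Step 3: TL_abs = alpha*R = 0.7713 * 15.2 = 11.72 dB
Step 4: TL_total = 83.64 + 11.72 = 95.36

95.36 dB


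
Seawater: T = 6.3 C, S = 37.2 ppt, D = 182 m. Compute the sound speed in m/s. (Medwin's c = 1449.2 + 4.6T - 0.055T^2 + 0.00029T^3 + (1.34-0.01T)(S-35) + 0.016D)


c = 1449.2 + 4.6*6.3 - 0.055*6.3^2 + 0.00029*6.3^3 + (1.34 - 0.01*6.3)*(37.2 - 35) + 0.016*182 = 1481.79

1481.79 m/s


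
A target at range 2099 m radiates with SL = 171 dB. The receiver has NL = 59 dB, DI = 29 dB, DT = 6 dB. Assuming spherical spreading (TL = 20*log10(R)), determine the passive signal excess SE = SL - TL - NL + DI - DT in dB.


Step 1: TL = 20*log10(2099) = 66.44 dB
Step 2: SE = 171 - 66.44 - 59 + 29 - 6 = 68.56

68.56 dB


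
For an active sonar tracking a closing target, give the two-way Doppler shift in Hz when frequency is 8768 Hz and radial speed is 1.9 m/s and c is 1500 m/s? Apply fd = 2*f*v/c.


22.21 Hz


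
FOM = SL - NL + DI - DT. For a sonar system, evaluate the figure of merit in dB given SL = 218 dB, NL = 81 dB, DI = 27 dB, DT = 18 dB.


FOM = SL - NL + DI - DT = 218 - 81 + 27 - 18 = 146

146 dB


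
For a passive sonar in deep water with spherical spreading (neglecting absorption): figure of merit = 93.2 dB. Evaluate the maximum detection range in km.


At max range FOM = TL, so 20*log10(R) = 93.2
R = 10^(93.2/20) = 45708.82 m = 45.71 km

45.71 km


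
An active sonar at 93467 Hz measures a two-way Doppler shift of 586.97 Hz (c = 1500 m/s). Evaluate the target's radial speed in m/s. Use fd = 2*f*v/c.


From fd = 2*f*v/c, v = c*fd/(2*f) = 1500 * 586.97 / (2*93467) = 4.71

4.71 m/s


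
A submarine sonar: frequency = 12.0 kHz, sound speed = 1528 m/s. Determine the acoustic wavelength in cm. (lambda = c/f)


lambda = c/f = 1528 / 12000 = 0.1273 m = 12.73 cm

12.73 cm


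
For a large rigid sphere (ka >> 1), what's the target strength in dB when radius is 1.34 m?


TS = 10*log10(1.34^2 / 4) = 10*log10(0.4489) = -3.48

-3.48 dB


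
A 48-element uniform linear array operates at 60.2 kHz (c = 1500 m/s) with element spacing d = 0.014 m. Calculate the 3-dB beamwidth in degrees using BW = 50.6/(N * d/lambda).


Step 1: lambda = 1500/60200 = 0.02492 m
Step 2: d/lambda = 0.014/0.02492 = 0.5618
Step 3: BW = 50.6/(N * d/lambda) = 50.6/(48 * 0.5618) = 1.88

1.88 deg


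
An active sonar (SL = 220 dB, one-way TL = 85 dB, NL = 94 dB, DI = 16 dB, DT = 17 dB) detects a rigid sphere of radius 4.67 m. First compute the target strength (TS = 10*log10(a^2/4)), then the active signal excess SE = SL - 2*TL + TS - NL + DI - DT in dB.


Step 1: TS = 10*log10(4.67^2/4) = 7.37 dB
Step 2: SE = SL - 2*TL + TS - NL + DI - DT = 220 - 2*85 + (7.37) - 94 + 16 - 17 = -37.63

-37.63 dB


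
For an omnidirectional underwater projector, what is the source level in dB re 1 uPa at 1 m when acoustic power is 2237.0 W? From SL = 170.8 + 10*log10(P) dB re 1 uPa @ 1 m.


SL = 170.8 + 10*log10(2237.0) = 170.8 + 33.5 = 204.3

204.3 dB


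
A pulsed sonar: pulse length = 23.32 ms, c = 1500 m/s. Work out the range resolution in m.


dR = c*tau/2 = 1500 * 23.32e-3 / 2 = 17.49

17.49 m


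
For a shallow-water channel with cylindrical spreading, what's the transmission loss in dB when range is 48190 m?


46.83 dB


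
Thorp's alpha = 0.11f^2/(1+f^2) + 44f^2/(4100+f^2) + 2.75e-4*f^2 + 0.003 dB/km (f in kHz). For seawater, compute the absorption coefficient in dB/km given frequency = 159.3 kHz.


f^2 = 25376.49
alpha = 0.11*25376.49/(1+25376.49) + 44*25376.49/(4100+25376.49) + 2.75e-4*25376.49 + 0.003 = 44.971

44.971 dB/km


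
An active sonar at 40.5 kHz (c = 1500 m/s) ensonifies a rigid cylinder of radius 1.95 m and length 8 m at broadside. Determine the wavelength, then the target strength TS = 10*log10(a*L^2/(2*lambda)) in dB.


Step 1: lambda = c/f = 1500/40500 = 0.03704 m
Step 2: TS = 10*log10(a*L^2/(2*lambda)) = 10*log10(1.95*8^2/(2*0.03704)) = 32.27

32.27 dB


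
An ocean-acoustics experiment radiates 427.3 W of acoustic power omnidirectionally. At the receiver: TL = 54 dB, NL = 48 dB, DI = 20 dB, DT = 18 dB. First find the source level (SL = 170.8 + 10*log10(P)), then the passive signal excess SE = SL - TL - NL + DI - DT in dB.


Step 1: SL = 170.8 + 10*log10(427.3) = 197.11 dB
Step 2: SE = SL - TL - NL + DI - DT = 197.11 - 54 - 48 + 20 - 18 = 97.11

97.11 dB


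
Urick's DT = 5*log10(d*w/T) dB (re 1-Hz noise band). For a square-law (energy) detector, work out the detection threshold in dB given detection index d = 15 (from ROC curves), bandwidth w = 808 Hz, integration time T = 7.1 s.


DT = 5*log10(d*w/T) = 5*log10(15 * 808 / 7.1) = 5*log10(1707.04) = 16.16

16.16 dB


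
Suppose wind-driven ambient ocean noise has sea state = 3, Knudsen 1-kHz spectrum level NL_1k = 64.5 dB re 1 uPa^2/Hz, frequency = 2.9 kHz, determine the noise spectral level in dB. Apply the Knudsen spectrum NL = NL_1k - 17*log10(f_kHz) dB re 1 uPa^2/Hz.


NL = NL_1k - 17*log10(f_kHz) = 64.5 - 17*log10(2.9) = 64.5 - (7.86) = 56.64

56.64 dB


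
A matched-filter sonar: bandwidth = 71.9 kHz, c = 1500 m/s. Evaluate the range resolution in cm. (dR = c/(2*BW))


1.04 cm


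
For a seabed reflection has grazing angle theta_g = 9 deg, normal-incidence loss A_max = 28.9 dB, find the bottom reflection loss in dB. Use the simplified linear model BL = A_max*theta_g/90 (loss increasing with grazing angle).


2.89 dB


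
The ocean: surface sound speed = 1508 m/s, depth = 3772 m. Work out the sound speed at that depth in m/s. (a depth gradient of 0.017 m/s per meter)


c = 1508 + 0.017 * 3772 = 1572.124

1572.124 m/s


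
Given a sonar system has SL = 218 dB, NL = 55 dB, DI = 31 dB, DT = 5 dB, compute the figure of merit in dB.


189 dB


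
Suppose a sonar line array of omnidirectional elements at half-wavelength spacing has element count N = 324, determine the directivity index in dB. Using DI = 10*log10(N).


25.11 dB


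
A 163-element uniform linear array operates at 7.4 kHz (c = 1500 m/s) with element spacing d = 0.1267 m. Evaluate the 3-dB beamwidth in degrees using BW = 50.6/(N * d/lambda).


Step 1: lambda = 1500/7400 = 0.2027 m
Step 2: d/lambda = 0.1267/0.2027 = 0.6251
Step 3: BW = 50.6/(N * d/lambda) = 50.6/(163 * 0.6251) = 0.5

0.5 deg


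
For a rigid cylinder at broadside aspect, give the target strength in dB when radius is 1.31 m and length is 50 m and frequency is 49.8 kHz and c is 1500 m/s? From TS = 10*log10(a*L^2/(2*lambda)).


lambda = 1500/49800 = 0.03012 m
TS = 10*log10(1.31*50^2/(2*0.03012)) = 47.35

47.35 dB


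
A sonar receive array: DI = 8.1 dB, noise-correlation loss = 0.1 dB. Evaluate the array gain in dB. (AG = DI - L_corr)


8.0 dB


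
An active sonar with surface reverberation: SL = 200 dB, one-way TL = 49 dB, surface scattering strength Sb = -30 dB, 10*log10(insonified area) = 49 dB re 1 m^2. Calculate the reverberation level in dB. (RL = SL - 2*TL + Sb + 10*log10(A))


RL = SL - 2*TL + Sb + 10*log10(A) = 200 - 2*49 + (-30) + 49 = 121

121 dB


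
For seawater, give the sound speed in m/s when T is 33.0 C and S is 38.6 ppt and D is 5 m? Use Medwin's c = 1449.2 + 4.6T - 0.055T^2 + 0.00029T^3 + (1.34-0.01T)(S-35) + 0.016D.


1555.24 m/s


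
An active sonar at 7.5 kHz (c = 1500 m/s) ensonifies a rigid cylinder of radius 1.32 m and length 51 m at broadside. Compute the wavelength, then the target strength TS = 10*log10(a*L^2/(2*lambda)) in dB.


Step 1: lambda = c/f = 1500/7500 = 0.2 m
Step 2: TS = 10*log10(a*L^2/(2*lambda)) = 10*log10(1.32*51^2/(2*0.2)) = 39.34

39.34 dB


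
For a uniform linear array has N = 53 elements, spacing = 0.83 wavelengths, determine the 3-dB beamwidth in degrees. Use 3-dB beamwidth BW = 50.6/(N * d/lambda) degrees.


BW = 50.6 / (53 * 0.83) = 50.6 / 43.99 = 1.15

1.15 deg


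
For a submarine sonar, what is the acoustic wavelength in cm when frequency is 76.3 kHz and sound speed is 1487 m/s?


lambda = c/f = 1487 / 76300 = 0.0195 m = 1.95 cm

1.95 cm


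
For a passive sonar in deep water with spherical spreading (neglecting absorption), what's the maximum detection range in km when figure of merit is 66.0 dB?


At max range FOM = TL, so 20*log10(R) = 66.0
R = 10^(66.0/20) = 1995.26 m = 2.0 km

2.0 km


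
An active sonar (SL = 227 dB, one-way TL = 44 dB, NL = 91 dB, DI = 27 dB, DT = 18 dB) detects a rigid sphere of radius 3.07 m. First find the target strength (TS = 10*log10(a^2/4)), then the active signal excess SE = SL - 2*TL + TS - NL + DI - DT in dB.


Step 1: TS = 10*log10(3.07^2/4) = 3.72 dB
Step 2: SE = SL - 2*TL + TS - NL + DI - DT = 227 - 2*44 + (3.72) - 91 + 27 - 18 = 60.72

60.72 dB


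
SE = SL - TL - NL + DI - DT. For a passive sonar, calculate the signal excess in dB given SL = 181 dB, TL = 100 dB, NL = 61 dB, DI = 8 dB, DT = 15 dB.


SE = SL - TL - NL + DI - DT = 181 - 100 - 61 + 8 - 15 = 13

13 dB


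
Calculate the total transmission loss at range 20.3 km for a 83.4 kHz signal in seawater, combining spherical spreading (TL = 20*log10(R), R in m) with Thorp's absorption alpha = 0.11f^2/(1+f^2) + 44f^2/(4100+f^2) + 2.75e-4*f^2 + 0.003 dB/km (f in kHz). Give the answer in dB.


Step 1 (Thorp): alpha = 0.11*6955.56/(1+6955.56) + 44*6955.56/(4100+6955.56) + 2.75e-4*6955.56 + 0.003 = 29.7082 dB/km
Step 2: TL_spread = 20*log10(20300) = 86.15 dB
Step 3: TL_abs = alpha*R = 29.7082 * 20.3 = 603.08 dB
Step 4: TL_total = 86.15 + 603.08 = 689.23

689.23 dB


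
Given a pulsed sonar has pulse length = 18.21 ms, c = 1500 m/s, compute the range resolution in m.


dR = c*tau/2 = 1500 * 18.21e-3 / 2 = 13.6575

13.6575 m


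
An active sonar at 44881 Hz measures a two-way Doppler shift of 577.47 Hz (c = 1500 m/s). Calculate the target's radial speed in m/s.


From fd = 2*f*v/c, v = c*fd/(2*f) = 1500 * 577.47 / (2*44881) = 9.65

9.65 m/s


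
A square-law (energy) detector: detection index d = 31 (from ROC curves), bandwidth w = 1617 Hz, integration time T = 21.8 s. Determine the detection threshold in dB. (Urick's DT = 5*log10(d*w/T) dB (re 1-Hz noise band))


16.81 dB


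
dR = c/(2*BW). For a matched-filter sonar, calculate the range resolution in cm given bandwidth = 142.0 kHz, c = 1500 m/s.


dR = c/(2*BW) = 1500 / (2 * 142.0e3) = 0.0053 m = 0.53 cm

0.53 cm


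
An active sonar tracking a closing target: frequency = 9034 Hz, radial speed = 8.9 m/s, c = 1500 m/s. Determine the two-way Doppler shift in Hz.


fd = 2*f*v/c = 2 * 9034 * 8.9 / 1500 = 107.2

107.2 Hz


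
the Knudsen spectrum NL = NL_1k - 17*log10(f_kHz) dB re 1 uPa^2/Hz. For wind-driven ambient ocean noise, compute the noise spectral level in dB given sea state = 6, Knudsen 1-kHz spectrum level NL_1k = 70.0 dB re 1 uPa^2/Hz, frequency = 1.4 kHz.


NL = NL_1k - 17*log10(f_kHz) = 70.0 - 17*log10(1.4) = 70.0 - (2.48) = 67.52

67.52 dB


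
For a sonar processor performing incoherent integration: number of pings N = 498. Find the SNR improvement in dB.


Gain = 5*log10(498) = 13.49

13.49 dB


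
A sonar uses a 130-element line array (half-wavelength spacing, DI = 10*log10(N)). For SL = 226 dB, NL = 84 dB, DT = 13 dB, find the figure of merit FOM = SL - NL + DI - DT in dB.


Step 1: DI = 10*log10(130) = 21.14 dB
Step 2: FOM = SL - NL + DI - DT = 226 - 84 + 21.14 - 13 = 150.14

150.14 dB


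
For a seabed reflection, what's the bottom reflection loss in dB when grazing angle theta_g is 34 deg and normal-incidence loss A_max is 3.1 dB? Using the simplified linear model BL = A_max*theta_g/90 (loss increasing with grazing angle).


BL = A_max * theta_g / 90 = 3.1 * 34 / 90 = 1.17

1.17 dB


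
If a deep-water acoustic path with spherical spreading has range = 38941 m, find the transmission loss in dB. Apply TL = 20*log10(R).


TL = 20*log10(38941) = 91.81

91.81 dB
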